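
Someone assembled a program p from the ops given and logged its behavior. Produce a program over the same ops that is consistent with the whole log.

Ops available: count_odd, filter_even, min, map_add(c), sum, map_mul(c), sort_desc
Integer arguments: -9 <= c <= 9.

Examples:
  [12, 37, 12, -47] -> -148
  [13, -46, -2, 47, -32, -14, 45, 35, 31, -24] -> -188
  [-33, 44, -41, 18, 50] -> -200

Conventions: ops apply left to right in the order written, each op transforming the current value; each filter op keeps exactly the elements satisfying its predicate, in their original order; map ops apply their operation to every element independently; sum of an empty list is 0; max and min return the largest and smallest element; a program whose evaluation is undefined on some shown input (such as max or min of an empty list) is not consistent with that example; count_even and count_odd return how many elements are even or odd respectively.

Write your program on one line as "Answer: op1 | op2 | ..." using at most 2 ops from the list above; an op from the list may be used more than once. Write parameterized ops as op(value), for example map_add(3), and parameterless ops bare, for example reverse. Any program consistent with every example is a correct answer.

map_mul(-4) | min

Check, running the answer program on each example:
  [12, 37, 12, -47] -> [-48, -148, -48, 188] -> -148
  [13, -46, -2, 47, -32, -14, 45, 35, 31, -24] -> [-52, 184, 8, -188, 128, 56, -180, -140, -124, 96] -> -188
  [-33, 44, -41, 18, 50] -> [132, -176, 164, -72, -200] -> -200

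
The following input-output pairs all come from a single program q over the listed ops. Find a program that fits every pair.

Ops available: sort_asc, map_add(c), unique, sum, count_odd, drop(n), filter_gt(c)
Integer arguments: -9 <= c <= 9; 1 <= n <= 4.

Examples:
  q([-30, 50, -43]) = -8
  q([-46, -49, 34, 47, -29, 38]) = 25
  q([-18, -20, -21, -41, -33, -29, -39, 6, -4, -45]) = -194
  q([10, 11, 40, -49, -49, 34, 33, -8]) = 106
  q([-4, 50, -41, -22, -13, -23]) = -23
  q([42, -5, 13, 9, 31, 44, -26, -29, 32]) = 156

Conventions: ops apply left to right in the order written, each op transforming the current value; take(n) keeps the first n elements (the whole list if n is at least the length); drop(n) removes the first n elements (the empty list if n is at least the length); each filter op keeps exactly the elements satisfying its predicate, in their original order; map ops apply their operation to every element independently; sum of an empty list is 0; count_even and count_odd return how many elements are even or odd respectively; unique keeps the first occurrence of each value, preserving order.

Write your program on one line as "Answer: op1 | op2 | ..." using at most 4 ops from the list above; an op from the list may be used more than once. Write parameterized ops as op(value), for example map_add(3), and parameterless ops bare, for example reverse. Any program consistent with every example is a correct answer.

map_add(3) | map_add(2) | unique | sum

Check, running the answer program on each example:
  [-30, 50, -43] -> [-27, 53, -40] -> [-25, 55, -38] -> [-25, 55, -38] -> -8
  [-46, -49, 34, 47, -29, 38] -> [-43, -46, 37, 50, -26, 41] -> [-41, -44, 39, 52, -24, 43] -> [-41, -44, 39, 52, -24, 43] -> 25
  [-18, -20, -21, -41, -33, -29, -39, 6, -4, -45] -> [-15, -17, -18, -38, -30, -26, -36, 9, -1, -42] -> [-13, -15, -16, -36, -28, -24, -34, 11, 1, -40] -> [-13, -15, -16, -36, -28, -24, -34, 11, 1, -40] -> -194
  [10, 11, 40, -49, -49, 34, 33, -8] -> [13, 14, 43, -46, -46, 37, 36, -5] -> [15, 16, 45, -44, -44, 39, 38, -3] -> [15, 16, 45, -44, 39, 38, -3] -> 106
  [-4, 50, -41, -22, -13, -23] -> [-1, 53, -38, -19, -10, -20] -> [1, 55, -36, -17, -8, -18] -> [1, 55, -36, -17, -8, -18] -> -23
  [42, -5, 13, 9, 31, 44, -26, -29, 32] -> [45, -2, 16, 12, 34, 47, -23, -26, 35] -> [47, 0, 18, 14, 36, 49, -21, -24, 37] -> [47, 0, 18, 14, 36, 49, -21, -24, 37] -> 156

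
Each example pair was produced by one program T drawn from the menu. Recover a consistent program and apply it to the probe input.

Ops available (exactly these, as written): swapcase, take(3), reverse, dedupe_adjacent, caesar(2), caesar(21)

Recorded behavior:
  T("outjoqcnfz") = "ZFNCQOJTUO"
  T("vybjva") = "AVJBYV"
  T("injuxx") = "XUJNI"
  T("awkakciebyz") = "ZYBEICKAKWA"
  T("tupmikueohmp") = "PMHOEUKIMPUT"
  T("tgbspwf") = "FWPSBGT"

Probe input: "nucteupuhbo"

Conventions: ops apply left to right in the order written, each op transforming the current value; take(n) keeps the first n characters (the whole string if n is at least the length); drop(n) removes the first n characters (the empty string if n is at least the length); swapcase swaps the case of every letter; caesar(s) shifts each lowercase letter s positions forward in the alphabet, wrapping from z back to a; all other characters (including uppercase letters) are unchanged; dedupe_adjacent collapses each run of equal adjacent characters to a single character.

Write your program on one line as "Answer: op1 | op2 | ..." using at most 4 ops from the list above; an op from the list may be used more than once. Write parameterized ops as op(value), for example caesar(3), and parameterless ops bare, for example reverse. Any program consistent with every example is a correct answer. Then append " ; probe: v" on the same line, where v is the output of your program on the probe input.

reverse | swapcase | dedupe_adjacent ; probe: "OBHUPUETCUN"

Check, running the answer program on each example:
  "outjoqcnfz" -> "zfncqojtuo" -> "ZFNCQOJTUO" -> "ZFNCQOJTUO"
  "vybjva" -> "avjbyv" -> "AVJBYV" -> "AVJBYV"
  "injuxx" -> "xxujni" -> "XXUJNI" -> "XUJNI"
  "awkakciebyz" -> "zybeickakwa" -> "ZYBEICKAKWA" -> "ZYBEICKAKWA"
  "tupmikueohmp" -> "pmhoeukimput" -> "PMHOEUKIMPUT" -> "PMHOEUKIMPUT"
  "tgbspwf" -> "fwpsbgt" -> "FWPSBGT" -> "FWPSBGT"
  probe: "nucteupuhbo" -> "obhupuetcun" -> "OBHUPUETCUN" -> "OBHUPUETCUN"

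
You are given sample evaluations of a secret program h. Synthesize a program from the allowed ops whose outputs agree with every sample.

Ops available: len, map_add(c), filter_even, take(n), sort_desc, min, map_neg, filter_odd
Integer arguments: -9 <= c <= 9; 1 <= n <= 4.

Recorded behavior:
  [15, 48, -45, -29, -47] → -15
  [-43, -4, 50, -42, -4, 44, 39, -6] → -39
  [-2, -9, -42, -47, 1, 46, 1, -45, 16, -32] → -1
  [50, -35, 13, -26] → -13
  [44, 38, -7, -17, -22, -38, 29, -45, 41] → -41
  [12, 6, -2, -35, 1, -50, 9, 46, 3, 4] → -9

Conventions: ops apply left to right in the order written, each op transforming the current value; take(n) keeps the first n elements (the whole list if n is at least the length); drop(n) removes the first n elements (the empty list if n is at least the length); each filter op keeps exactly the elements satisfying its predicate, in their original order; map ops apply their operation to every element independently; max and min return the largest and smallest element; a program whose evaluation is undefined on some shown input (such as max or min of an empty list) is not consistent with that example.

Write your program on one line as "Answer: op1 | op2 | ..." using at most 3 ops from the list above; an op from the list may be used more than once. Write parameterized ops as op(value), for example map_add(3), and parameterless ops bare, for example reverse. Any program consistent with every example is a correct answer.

filter_odd | map_neg | min

Check, running the answer program on each example:
  [15, 48, -45, -29, -47] -> [15, -45, -29, -47] -> [-15, 45, 29, 47] -> -15
  [-43, -4, 50, -42, -4, 44, 39, -6] -> [-43, 39] -> [43, -39] -> -39
  [-2, -9, -42, -47, 1, 46, 1, -45, 16, -32] -> [-9, -47, 1, 1, -45] -> [9, 47, -1, -1, 45] -> -1
  [50, -35, 13, -26] -> [-35, 13] -> [35, -13] -> -13
  [44, 38, -7, -17, -22, -38, 29, -45, 41] -> [-7, -17, 29, -45, 41] -> [7, 17, -29, 45, -41] -> -41
  [12, 6, -2, -35, 1, -50, 9, 46, 3, 4] -> [-35, 1, 9, 3] -> [35, -1, -9, -3] -> -9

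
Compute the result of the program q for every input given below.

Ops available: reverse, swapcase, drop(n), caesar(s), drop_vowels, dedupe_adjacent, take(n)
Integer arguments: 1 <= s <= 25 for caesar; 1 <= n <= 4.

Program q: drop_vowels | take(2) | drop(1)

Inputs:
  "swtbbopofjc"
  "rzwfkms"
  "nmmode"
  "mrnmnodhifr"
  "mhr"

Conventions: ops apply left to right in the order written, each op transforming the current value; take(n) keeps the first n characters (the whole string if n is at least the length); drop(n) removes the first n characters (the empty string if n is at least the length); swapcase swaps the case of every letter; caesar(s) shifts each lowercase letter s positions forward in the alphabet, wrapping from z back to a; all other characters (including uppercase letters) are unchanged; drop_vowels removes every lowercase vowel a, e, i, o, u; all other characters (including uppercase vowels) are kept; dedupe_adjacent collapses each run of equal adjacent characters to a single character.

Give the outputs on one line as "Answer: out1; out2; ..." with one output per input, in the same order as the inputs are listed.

"w"; "z"; "m"; "r"; "h"

Execution, op by op:
  "swtbbopofjc" -> "swtbbpfjc" -> "sw" -> "w"
  "rzwfkms" -> "rzwfkms" -> "rz" -> "z"
  "nmmode" -> "nmmd" -> "nm" -> "m"
  "mrnmnodhifr" -> "mrnmndhfr" -> "mr" -> "r"
  "mhr" -> "mhr" -> "mh" -> "h"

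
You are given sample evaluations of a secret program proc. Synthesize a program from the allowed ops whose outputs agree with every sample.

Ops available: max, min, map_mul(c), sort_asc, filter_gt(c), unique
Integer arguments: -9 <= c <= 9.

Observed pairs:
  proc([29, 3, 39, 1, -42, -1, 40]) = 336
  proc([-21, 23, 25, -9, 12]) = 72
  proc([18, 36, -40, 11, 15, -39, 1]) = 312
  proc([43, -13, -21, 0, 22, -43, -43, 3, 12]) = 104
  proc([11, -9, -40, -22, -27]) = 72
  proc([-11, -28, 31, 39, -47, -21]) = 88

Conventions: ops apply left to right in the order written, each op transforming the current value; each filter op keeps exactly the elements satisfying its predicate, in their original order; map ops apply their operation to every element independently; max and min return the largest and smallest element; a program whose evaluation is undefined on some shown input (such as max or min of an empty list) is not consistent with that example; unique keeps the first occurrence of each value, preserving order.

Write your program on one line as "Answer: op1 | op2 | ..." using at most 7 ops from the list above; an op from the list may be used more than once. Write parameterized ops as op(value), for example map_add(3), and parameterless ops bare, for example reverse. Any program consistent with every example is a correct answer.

unique | map_mul(-8) | filter_gt(0) | sort_asc | filter_gt(8) | min

Check, running the answer program on each example:
  [29, 3, 39, 1, -42, -1, 40] -> [29, 3, 39, 1, -42, -1, 40] -> [-232, -24, -312, -8, 336, 8, -320] -> [336, 8] -> [8, 336] -> [336] -> 336
  [-21, 23, 25, -9, 12] -> [-21, 23, 25, -9, 12] -> [168, -184, -200, 72, -96] -> [168, 72] -> [72, 168] -> [72, 168] -> 72
  [18, 36, -40, 11, 15, -39, 1] -> [18, 36, -40, 11, 15, -39, 1] -> [-144, -288, 320, -88, -120, 312, -8] -> [320, 312] -> [312, 320] -> [312, 320] -> 312
  [43, -13, -21, 0, 22, -43, -43, 3, 12] -> [43, -13, -21, 0, 22, -43, 3, 12] -> [-344, 104, 168, 0, -176, 344, -24, -96] -> [104, 168, 344] -> [104, 168, 344] -> [104, 168, 344] -> 104
  [11, -9, -40, -22, -27] -> [11, -9, -40, -22, -27] -> [-88, 72, 320, 176, 216] -> [72, 320, 176, 216] -> [72, 176, 216, 320] -> [72, 176, 216, 320] -> 72
  [-11, -28, 31, 39, -47, -21] -> [-11, -28, 31, 39, -47, -21] -> [88, 224, -248, -312, 376, 168] -> [88, 224, 376, 168] -> [88, 168, 224, 376] -> [88, 168, 224, 376] -> 88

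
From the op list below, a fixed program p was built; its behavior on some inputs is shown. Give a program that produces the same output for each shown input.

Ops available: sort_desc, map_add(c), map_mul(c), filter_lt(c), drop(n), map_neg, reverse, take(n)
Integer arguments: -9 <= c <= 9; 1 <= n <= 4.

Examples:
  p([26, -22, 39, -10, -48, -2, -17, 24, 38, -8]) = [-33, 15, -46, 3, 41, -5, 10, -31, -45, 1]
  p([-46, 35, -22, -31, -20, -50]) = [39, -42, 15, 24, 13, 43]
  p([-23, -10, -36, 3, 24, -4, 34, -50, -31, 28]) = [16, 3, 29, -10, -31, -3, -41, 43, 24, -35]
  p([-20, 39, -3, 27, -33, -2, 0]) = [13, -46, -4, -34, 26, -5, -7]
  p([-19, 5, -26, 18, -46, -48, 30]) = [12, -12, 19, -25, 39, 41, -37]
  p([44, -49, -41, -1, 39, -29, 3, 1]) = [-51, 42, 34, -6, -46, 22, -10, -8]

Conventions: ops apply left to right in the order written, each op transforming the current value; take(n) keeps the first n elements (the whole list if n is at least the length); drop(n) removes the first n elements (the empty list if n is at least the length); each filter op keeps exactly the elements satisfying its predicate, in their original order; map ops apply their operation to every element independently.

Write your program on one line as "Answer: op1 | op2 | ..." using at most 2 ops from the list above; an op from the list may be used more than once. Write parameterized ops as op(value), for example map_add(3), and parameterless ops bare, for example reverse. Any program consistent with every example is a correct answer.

map_add(7) | map_neg

Check, running the answer program on each example:
  [26, -22, 39, -10, -48, -2, -17, 24, 38, -8] -> [33, -15, 46, -3, -41, 5, -10, 31, 45, -1] -> [-33, 15, -46, 3, 41, -5, 10, -31, -45, 1]
  [-46, 35, -22, -31, -20, -50] -> [-39, 42, -15, -24, -13, -43] -> [39, -42, 15, 24, 13, 43]
  [-23, -10, -36, 3, 24, -4, 34, -50, -31, 28] -> [-16, -3, -29, 10, 31, 3, 41, -43, -24, 35] -> [16, 3, 29, -10, -31, -3, -41, 43, 24, -35]
  [-20, 39, -3, 27, -33, -2, 0] -> [-13, 46, 4, 34, -26, 5, 7] -> [13, -46, -4, -34, 26, -5, -7]
  [-19, 5, -26, 18, -46, -48, 30] -> [-12, 12, -19, 25, -39, -41, 37] -> [12, -12, 19, -25, 39, 41, -37]
  [44, -49, -41, -1, 39, -29, 3, 1] -> [51, -42, -34, 6, 46, -22, 10, 8] -> [-51, 42, 34, -6, -46, 22, -10, -8]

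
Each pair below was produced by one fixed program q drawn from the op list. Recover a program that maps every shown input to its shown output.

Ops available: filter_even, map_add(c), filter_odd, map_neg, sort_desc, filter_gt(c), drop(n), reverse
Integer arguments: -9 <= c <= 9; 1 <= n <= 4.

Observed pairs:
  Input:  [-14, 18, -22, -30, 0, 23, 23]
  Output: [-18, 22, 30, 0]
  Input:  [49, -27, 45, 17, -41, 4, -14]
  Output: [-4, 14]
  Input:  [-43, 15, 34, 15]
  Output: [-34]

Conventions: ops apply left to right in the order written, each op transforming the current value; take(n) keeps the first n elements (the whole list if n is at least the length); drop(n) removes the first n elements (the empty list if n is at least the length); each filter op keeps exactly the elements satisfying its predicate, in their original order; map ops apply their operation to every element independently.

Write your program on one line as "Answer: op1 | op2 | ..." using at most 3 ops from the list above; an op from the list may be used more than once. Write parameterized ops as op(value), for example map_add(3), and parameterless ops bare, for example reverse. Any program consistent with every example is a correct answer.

map_neg | drop(1) | filter_even

Check, running the answer program on each example:
  [-14, 18, -22, -30, 0, 23, 23] -> [14, -18, 22, 30, 0, -23, -23] -> [-18, 22, 30, 0, -23, -23] -> [-18, 22, 30, 0]
  [49, -27, 45, 17, -41, 4, -14] -> [-49, 27, -45, -17, 41, -4, 14] -> [27, -45, -17, 41, -4, 14] -> [-4, 14]
  [-43, 15, 34, 15] -> [43, -15, -34, -15] -> [-15, -34, -15] -> [-34]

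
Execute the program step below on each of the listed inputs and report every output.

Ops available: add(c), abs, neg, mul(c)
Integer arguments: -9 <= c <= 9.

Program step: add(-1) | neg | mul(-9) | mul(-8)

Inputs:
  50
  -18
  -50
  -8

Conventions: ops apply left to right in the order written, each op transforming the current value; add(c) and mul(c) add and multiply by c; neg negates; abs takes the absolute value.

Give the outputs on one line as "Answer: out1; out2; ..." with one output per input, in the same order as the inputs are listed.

-3528; 1368; 3672; 648

Execution, op by op:
  50 -> 49 -> -49 -> 441 -> -3528
  -18 -> -19 -> 19 -> -171 -> 1368
  -50 -> -51 -> 51 -> -459 -> 3672
  -8 -> -9 -> 9 -> -81 -> 648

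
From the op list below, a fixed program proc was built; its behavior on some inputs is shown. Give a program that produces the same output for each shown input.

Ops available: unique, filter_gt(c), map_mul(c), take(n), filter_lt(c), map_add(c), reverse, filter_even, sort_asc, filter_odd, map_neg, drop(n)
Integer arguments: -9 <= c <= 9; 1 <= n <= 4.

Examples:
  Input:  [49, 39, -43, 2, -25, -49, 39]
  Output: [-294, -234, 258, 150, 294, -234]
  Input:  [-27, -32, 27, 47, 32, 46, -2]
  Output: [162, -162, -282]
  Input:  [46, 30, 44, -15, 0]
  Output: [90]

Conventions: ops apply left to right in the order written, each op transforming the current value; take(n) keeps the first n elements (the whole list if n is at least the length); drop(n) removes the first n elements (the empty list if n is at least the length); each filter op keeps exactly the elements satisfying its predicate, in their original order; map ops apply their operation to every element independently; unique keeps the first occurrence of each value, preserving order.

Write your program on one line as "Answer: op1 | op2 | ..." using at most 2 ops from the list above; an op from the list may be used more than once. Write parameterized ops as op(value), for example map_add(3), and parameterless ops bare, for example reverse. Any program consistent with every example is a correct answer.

filter_odd | map_mul(-6)

Check, running the answer program on each example:
  [49, 39, -43, 2, -25, -49, 39] -> [49, 39, -43, -25, -49, 39] -> [-294, -234, 258, 150, 294, -234]
  [-27, -32, 27, 47, 32, 46, -2] -> [-27, 27, 47] -> [162, -162, -282]
  [46, 30, 44, -15, 0] -> [-15] -> [90]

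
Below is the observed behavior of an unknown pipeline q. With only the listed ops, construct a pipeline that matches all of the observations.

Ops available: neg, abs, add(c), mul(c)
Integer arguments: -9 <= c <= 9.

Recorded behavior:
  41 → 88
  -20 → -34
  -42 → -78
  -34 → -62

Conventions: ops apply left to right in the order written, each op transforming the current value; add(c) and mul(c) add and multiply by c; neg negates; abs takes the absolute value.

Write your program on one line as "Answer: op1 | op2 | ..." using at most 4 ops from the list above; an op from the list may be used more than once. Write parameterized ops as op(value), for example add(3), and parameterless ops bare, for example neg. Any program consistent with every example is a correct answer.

add(3) | neg | mul(-2)

Check, running the answer program on each example:
  41 -> 44 -> -44 -> 88
  -20 -> -17 -> 17 -> -34
  -42 -> -39 -> 39 -> -78
  -34 -> -31 -> 31 -> -62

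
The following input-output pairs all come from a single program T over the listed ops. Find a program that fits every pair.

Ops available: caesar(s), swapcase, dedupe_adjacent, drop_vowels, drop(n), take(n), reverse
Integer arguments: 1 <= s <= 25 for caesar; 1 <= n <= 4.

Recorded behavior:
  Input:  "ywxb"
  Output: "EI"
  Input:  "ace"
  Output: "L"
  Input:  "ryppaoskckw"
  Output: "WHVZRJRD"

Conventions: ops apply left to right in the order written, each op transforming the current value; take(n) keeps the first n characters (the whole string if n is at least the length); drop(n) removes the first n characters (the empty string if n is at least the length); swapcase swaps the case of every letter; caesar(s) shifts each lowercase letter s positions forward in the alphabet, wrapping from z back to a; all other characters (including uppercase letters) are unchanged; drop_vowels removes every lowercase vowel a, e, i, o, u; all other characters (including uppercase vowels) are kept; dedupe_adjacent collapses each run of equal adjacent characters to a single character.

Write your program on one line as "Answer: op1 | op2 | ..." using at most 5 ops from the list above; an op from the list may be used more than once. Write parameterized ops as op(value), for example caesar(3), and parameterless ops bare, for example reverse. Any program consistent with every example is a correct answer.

dedupe_adjacent | caesar(12) | caesar(21) | swapcase | drop(2)

Check, running the answer program on each example:
  "ywxb" -> "ywxb" -> "kijn" -> "fdei" -> "FDEI" -> "EI"
  "ace" -> "ace" -> "moq" -> "hjl" -> "HJL" -> "L"
  "ryppaoskckw" -> "rypaoskckw" -> "dkbmaewowi" -> "yfwhvzrjrd" -> "YFWHVZRJRD" -> "WHVZRJRD"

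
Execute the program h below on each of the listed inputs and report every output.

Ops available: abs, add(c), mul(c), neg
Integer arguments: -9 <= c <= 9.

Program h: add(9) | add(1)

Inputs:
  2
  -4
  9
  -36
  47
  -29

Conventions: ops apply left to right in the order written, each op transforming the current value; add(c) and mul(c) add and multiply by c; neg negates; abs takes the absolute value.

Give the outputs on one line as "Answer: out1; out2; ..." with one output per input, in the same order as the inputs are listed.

Execution, op by op:
  2 -> 11 -> 12
  -4 -> 5 -> 6
  9 -> 18 -> 19
  -36 -> -27 -> -26
  47 -> 56 -> 57
  -29 -> -20 -> -19

12; 6; 19; -26; 57; -19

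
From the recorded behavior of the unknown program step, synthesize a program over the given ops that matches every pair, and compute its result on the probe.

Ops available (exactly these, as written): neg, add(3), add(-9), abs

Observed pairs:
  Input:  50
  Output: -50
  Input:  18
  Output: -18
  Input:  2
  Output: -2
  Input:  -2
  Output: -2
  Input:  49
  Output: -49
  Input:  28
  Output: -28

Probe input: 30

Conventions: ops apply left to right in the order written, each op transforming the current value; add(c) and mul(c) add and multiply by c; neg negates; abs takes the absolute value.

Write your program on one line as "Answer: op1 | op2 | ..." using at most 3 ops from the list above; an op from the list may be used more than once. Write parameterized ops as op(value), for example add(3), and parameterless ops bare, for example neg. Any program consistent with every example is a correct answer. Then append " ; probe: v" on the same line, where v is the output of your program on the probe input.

abs | neg ; probe: -30

Check, running the answer program on each example:
  50 -> 50 -> -50
  18 -> 18 -> -18
  2 -> 2 -> -2
  -2 -> 2 -> -2
  49 -> 49 -> -49
  28 -> 28 -> -28
  probe: 30 -> 30 -> -30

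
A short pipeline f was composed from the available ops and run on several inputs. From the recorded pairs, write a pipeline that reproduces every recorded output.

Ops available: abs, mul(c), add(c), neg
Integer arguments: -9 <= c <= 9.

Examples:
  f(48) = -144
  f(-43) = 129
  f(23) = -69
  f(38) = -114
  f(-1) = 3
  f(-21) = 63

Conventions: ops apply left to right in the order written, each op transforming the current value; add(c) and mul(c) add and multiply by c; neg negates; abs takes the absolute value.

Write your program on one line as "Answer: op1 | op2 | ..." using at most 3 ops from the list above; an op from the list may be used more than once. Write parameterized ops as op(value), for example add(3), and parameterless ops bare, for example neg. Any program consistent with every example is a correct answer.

neg | mul(-3) | neg

Check, running the answer program on each example:
  48 -> -48 -> 144 -> -144
  -43 -> 43 -> -129 -> 129
  23 -> -23 -> 69 -> -69
  38 -> -38 -> 114 -> -114
  -1 -> 1 -> -3 -> 3
  -21 -> 21 -> -63 -> 63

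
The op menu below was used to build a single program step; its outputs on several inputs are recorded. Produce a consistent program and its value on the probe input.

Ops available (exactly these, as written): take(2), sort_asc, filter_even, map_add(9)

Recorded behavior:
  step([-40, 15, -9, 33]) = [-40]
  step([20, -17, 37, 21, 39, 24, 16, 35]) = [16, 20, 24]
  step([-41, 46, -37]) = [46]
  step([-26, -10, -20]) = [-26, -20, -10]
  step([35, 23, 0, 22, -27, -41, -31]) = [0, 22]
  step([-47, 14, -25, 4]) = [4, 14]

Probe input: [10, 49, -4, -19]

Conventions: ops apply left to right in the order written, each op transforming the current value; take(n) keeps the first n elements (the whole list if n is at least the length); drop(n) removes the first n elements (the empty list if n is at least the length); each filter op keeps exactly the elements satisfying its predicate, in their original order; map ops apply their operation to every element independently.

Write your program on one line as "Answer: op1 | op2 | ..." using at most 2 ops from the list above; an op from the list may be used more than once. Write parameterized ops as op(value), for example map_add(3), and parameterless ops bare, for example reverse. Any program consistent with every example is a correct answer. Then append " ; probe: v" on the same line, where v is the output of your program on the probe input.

sort_asc | filter_even ; probe: [-4, 10]

Check, running the answer program on each example:
  [-40, 15, -9, 33] -> [-40, -9, 15, 33] -> [-40]
  [20, -17, 37, 21, 39, 24, 16, 35] -> [-17, 16, 20, 21, 24, 35, 37, 39] -> [16, 20, 24]
  [-41, 46, -37] -> [-41, -37, 46] -> [46]
  [-26, -10, -20] -> [-26, -20, -10] -> [-26, -20, -10]
  [35, 23, 0, 22, -27, -41, -31] -> [-41, -31, -27, 0, 22, 23, 35] -> [0, 22]
  [-47, 14, -25, 4] -> [-47, -25, 4, 14] -> [4, 14]
  probe: [10, 49, -4, -19] -> [-19, -4, 10, 49] -> [-4, 10]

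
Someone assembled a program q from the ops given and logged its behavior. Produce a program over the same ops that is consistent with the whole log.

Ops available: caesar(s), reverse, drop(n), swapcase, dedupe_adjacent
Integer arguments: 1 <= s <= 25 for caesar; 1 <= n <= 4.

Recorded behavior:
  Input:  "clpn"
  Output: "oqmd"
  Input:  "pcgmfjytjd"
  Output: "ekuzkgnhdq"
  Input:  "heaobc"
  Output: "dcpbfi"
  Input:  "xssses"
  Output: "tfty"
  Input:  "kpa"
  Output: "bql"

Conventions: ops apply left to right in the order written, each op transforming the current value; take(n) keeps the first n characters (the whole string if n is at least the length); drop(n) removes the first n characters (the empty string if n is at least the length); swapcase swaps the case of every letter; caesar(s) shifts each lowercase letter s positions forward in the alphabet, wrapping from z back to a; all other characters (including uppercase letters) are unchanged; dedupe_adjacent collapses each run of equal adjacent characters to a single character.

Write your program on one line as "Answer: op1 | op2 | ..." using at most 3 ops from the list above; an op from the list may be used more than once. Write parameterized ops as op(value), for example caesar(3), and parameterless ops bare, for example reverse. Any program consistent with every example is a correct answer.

reverse | dedupe_adjacent | caesar(1)

Check, running the answer program on each example:
  "clpn" -> "nplc" -> "nplc" -> "oqmd"
  "pcgmfjytjd" -> "djtyjfmgcp" -> "djtyjfmgcp" -> "ekuzkgnhdq"
  "heaobc" -> "cboaeh" -> "cboaeh" -> "dcpbfi"
  "xssses" -> "sesssx" -> "sesx" -> "tfty"
  "kpa" -> "apk" -> "apk" -> "bql"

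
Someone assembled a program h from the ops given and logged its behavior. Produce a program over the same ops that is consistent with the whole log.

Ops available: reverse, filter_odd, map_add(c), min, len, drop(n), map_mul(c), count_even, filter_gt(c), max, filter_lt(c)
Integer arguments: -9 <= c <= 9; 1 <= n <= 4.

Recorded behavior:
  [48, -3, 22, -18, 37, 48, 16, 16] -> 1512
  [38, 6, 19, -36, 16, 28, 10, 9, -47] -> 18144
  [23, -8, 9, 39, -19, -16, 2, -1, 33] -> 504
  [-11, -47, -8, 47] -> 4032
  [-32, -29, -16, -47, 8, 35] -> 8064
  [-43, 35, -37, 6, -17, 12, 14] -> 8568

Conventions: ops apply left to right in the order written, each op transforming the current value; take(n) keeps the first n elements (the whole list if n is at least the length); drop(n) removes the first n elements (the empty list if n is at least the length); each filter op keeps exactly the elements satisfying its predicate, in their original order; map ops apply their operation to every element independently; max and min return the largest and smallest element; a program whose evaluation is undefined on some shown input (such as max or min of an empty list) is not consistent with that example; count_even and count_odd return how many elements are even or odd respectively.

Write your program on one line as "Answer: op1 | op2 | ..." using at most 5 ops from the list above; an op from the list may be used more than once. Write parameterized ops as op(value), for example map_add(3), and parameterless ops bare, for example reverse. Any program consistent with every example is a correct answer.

map_mul(9) | filter_lt(1) | map_mul(-8) | map_mul(7) | min

Check, running the answer program on each example:
  [48, -3, 22, -18, 37, 48, 16, 16] -> [432, -27, 198, -162, 333, 432, 144, 144] -> [-27, -162] -> [216, 1296] -> [1512, 9072] -> 1512
  [38, 6, 19, -36, 16, 28, 10, 9, -47] -> [342, 54, 171, -324, 144, 252, 90, 81, -423] -> [-324, -423] -> [2592, 3384] -> [18144, 23688] -> 18144
  [23, -8, 9, 39, -19, -16, 2, -1, 33] -> [207, -72, 81, 351, -171, -144, 18, -9, 297] -> [-72, -171, -144, -9] -> [576, 1368, 1152, 72] -> [4032, 9576, 8064, 504] -> 504
  [-11, -47, -8, 47] -> [-99, -423, -72, 423] -> [-99, -423, -72] -> [792, 3384, 576] -> [5544, 23688, 4032] -> 4032
  [-32, -29, -16, -47, 8, 35] -> [-288, -261, -144, -423, 72, 315] -> [-288, -261, -144, -423] -> [2304, 2088, 1152, 3384] -> [16128, 14616, 8064, 23688] -> 8064
  [-43, 35, -37, 6, -17, 12, 14] -> [-387, 315, -333, 54, -153, 108, 126] -> [-387, -333, -153] -> [3096, 2664, 1224] -> [21672, 18648, 8568] -> 8568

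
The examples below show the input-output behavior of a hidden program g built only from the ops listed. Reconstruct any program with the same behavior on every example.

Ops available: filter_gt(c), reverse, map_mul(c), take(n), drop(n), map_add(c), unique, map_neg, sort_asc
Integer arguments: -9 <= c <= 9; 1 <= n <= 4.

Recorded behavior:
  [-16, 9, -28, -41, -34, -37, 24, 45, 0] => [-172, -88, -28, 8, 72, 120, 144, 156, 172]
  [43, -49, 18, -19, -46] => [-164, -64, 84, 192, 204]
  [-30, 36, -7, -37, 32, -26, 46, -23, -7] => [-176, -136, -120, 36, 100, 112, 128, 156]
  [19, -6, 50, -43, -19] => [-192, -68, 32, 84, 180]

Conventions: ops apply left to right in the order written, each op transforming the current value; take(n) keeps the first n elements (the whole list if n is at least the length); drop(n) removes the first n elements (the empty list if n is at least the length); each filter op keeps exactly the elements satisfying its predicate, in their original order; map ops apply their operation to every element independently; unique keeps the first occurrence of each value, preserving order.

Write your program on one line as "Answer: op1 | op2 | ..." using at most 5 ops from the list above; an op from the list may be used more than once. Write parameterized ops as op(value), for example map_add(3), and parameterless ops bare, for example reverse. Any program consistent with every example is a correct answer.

map_mul(-4) | unique | sort_asc | map_add(8)

Check, running the answer program on each example:
  [-16, 9, -28, -41, -34, -37, 24, 45, 0] -> [64, -36, 112, 164, 136, 148, -96, -180, 0] -> [64, -36, 112, 164, 136, 148, -96, -180, 0] -> [-180, -96, -36, 0, 64, 112, 136, 148, 164] -> [-172, -88, -28, 8, 72, 120, 144, 156, 172]
  [43, -49, 18, -19, -46] -> [-172, 196, -72, 76, 184] -> [-172, 196, -72, 76, 184] -> [-172, -72, 76, 184, 196] -> [-164, -64, 84, 192, 204]
  [-30, 36, -7, -37, 32, -26, 46, -23, -7] -> [120, -144, 28, 148, -128, 104, -184, 92, 28] -> [120, -144, 28, 148, -128, 104, -184, 92] -> [-184, -144, -128, 28, 92, 104, 120, 148] -> [-176, -136, -120, 36, 100, 112, 128, 156]
  [19, -6, 50, -43, -19] -> [-76, 24, -200, 172, 76] -> [-76, 24, -200, 172, 76] -> [-200, -76, 24, 76, 172] -> [-192, -68, 32, 84, 180]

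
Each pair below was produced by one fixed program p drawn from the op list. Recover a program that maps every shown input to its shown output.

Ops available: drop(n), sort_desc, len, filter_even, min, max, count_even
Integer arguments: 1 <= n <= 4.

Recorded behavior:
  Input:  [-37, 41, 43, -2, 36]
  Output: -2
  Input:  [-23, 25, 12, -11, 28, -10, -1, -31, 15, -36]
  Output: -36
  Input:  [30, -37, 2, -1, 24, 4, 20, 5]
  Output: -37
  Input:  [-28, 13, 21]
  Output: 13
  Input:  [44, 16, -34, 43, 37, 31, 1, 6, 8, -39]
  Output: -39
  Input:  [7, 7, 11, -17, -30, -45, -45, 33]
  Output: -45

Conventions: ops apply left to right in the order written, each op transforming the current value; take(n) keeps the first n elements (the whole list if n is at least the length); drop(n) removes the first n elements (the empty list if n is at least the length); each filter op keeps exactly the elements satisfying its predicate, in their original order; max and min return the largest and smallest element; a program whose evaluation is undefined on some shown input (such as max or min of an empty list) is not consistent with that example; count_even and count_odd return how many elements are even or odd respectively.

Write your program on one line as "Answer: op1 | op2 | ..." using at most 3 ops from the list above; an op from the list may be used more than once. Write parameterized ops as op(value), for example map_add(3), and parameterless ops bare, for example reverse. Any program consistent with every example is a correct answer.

drop(1) | min

Check, running the answer program on each example:
  [-37, 41, 43, -2, 36] -> [41, 43, -2, 36] -> -2
  [-23, 25, 12, -11, 28, -10, -1, -31, 15, -36] -> [25, 12, -11, 28, -10, -1, -31, 15, -36] -> -36
  [30, -37, 2, -1, 24, 4, 20, 5] -> [-37, 2, -1, 24, 4, 20, 5] -> -37
  [-28, 13, 21] -> [13, 21] -> 13
  [44, 16, -34, 43, 37, 31, 1, 6, 8, -39] -> [16, -34, 43, 37, 31, 1, 6, 8, -39] -> -39
  [7, 7, 11, -17, -30, -45, -45, 33] -> [7, 11, -17, -30, -45, -45, 33] -> -45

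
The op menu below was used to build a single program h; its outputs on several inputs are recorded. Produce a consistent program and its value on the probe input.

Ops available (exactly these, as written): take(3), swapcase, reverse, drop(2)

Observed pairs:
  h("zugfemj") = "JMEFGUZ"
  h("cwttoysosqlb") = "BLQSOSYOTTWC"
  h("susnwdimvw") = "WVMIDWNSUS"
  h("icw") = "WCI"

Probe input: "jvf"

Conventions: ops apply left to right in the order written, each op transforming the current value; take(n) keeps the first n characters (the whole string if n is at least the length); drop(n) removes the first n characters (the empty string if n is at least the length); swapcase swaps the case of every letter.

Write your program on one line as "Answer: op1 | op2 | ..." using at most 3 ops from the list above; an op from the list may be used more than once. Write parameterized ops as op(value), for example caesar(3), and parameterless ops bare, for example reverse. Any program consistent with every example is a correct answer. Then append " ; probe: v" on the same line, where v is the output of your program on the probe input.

reverse | swapcase ; probe: "FVJ"

Check, running the answer program on each example:
  "zugfemj" -> "jmefguz" -> "JMEFGUZ"
  "cwttoysosqlb" -> "blqsosyottwc" -> "BLQSOSYOTTWC"
  "susnwdimvw" -> "wvmidwnsus" -> "WVMIDWNSUS"
  "icw" -> "wci" -> "WCI"
  probe: "jvf" -> "fvj" -> "FVJ"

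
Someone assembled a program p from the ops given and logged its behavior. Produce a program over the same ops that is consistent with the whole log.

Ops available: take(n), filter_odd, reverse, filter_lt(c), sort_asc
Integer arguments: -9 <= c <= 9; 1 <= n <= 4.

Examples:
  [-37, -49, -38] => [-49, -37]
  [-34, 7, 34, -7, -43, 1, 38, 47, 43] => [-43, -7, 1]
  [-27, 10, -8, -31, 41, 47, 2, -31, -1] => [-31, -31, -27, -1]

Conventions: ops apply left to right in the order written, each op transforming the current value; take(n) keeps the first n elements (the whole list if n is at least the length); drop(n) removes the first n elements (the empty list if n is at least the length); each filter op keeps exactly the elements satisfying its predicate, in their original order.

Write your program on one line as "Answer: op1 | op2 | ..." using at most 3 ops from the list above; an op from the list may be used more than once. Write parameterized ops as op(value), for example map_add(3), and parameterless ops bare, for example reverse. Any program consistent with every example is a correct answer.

sort_asc | filter_odd | filter_lt(2)

Check, running the answer program on each example:
  [-37, -49, -38] -> [-49, -38, -37] -> [-49, -37] -> [-49, -37]
  [-34, 7, 34, -7, -43, 1, 38, 47, 43] -> [-43, -34, -7, 1, 7, 34, 38, 43, 47] -> [-43, -7, 1, 7, 43, 47] -> [-43, -7, 1]
  [-27, 10, -8, -31, 41, 47, 2, -31, -1] -> [-31, -31, -27, -8, -1, 2, 10, 41, 47] -> [-31, -31, -27, -1, 41, 47] -> [-31, -31, -27, -1]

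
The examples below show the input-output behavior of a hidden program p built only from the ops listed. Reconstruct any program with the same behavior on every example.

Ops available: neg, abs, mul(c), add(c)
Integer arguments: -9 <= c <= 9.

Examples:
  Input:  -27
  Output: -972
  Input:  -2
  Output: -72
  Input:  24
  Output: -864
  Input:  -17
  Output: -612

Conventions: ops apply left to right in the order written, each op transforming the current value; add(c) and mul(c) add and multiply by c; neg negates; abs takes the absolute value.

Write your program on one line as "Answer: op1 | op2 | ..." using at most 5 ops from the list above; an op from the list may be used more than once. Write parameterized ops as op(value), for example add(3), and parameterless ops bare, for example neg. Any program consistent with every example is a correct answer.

abs | mul(-6) | neg | mul(-6)

Check, running the answer program on each example:
  -27 -> 27 -> -162 -> 162 -> -972
  -2 -> 2 -> -12 -> 12 -> -72
  24 -> 24 -> -144 -> 144 -> -864
  -17 -> 17 -> -102 -> 102 -> -612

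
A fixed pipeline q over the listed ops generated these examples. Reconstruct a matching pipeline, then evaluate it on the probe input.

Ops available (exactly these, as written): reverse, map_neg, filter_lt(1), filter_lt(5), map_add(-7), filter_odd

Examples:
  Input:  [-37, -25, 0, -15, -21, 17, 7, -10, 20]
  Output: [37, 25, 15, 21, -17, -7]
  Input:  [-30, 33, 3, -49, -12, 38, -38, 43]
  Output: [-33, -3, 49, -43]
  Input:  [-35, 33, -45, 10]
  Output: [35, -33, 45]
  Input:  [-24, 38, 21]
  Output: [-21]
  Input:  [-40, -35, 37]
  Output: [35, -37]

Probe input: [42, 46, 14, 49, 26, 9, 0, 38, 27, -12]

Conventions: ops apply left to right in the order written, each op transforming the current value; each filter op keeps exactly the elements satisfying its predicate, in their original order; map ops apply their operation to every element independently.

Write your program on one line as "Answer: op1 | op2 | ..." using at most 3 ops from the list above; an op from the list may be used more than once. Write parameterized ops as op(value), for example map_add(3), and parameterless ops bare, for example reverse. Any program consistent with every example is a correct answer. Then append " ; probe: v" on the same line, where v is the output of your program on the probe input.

map_neg | filter_odd ; probe: [-49, -9, -27]

Check, running the answer program on each example:
  [-37, -25, 0, -15, -21, 17, 7, -10, 20] -> [37, 25, 0, 15, 21, -17, -7, 10, -20] -> [37, 25, 15, 21, -17, -7]
  [-30, 33, 3, -49, -12, 38, -38, 43] -> [30, -33, -3, 49, 12, -38, 38, -43] -> [-33, -3, 49, -43]
  [-35, 33, -45, 10] -> [35, -33, 45, -10] -> [35, -33, 45]
  [-24, 38, 21] -> [24, -38, -21] -> [-21]
  [-40, -35, 37] -> [40, 35, -37] -> [35, -37]
  probe: [42, 46, 14, 49, 26, 9, 0, 38, 27, -12] -> [-42, -46, -14, -49, -26, -9, 0, -38, -27, 12] -> [-49, -9, -27]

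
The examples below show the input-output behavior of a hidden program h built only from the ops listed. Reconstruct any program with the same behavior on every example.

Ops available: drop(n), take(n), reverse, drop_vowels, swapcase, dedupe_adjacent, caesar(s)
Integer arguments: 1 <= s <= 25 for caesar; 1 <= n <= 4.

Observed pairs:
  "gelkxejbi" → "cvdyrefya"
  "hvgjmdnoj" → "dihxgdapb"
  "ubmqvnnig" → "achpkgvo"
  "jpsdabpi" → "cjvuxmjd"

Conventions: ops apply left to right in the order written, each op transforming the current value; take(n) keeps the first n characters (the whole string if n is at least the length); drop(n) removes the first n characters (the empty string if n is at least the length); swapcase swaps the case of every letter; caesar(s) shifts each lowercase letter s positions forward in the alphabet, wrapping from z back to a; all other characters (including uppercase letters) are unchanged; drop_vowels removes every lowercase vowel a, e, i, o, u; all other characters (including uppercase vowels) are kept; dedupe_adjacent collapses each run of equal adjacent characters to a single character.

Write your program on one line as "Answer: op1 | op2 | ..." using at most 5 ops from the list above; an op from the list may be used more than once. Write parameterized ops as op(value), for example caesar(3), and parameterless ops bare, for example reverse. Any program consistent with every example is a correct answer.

reverse | caesar(20) | swapcase | dedupe_adjacent | swapcase

Check, running the answer program on each example:
  "gelkxejbi" -> "ibjexkleg" -> "cvdyrefya" -> "CVDYREFYA" -> "CVDYREFYA" -> "cvdyrefya"
  "hvgjmdnoj" -> "jondmjgvh" -> "dihxgdapb" -> "DIHXGDAPB" -> "DIHXGDAPB" -> "dihxgdapb"
  "ubmqvnnig" -> "ginnvqmbu" -> "achhpkgvo" -> "ACHHPKGVO" -> "ACHPKGVO" -> "achpkgvo"
  "jpsdabpi" -> "ipbadspj" -> "cjvuxmjd" -> "CJVUXMJD" -> "CJVUXMJD" -> "cjvuxmjd"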